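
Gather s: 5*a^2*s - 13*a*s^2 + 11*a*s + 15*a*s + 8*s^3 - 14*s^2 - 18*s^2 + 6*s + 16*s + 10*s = 8*s^3 + s^2*(-13*a - 32) + s*(5*a^2 + 26*a + 32)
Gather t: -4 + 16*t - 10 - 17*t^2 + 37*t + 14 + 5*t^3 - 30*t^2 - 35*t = 5*t^3 - 47*t^2 + 18*t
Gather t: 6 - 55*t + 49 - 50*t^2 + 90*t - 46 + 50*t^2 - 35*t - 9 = 0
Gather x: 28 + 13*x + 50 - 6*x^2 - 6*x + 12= -6*x^2 + 7*x + 90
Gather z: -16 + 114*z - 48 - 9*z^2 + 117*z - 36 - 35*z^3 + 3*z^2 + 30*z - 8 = -35*z^3 - 6*z^2 + 261*z - 108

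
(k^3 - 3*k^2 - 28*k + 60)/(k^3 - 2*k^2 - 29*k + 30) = (k - 2)/(k - 1)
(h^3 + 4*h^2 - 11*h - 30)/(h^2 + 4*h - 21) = (h^2 + 7*h + 10)/(h + 7)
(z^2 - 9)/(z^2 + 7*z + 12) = (z - 3)/(z + 4)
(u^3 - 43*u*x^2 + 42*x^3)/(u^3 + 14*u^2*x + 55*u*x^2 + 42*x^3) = (u^2 - 7*u*x + 6*x^2)/(u^2 + 7*u*x + 6*x^2)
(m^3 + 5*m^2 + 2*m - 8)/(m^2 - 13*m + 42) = (m^3 + 5*m^2 + 2*m - 8)/(m^2 - 13*m + 42)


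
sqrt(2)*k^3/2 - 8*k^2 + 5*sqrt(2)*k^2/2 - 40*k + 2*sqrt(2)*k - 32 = (k + 4)*(k - 8*sqrt(2))*(sqrt(2)*k/2 + sqrt(2)/2)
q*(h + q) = h*q + q^2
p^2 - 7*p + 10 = (p - 5)*(p - 2)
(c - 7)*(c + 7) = c^2 - 49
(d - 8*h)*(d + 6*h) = d^2 - 2*d*h - 48*h^2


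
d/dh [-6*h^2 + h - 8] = 1 - 12*h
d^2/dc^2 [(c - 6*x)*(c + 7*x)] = 2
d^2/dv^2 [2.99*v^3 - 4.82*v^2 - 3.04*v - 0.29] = 17.94*v - 9.64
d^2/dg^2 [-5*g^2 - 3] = -10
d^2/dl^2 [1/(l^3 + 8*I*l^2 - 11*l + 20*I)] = 2*(-(3*l + 8*I)*(l^3 + 8*I*l^2 - 11*l + 20*I) + (3*l^2 + 16*I*l - 11)^2)/(l^3 + 8*I*l^2 - 11*l + 20*I)^3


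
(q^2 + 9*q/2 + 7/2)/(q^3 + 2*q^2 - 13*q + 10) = (2*q^2 + 9*q + 7)/(2*(q^3 + 2*q^2 - 13*q + 10))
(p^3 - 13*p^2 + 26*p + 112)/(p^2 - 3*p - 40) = (p^2 - 5*p - 14)/(p + 5)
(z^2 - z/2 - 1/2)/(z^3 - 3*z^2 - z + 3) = (z + 1/2)/(z^2 - 2*z - 3)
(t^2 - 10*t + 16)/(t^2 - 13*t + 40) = (t - 2)/(t - 5)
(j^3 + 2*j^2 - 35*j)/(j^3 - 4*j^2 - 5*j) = (j + 7)/(j + 1)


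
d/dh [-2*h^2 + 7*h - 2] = 7 - 4*h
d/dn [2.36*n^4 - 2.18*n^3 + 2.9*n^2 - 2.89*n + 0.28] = 9.44*n^3 - 6.54*n^2 + 5.8*n - 2.89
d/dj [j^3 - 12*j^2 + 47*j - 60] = 3*j^2 - 24*j + 47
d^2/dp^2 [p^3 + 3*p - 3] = 6*p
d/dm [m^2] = 2*m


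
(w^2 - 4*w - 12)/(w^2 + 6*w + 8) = (w - 6)/(w + 4)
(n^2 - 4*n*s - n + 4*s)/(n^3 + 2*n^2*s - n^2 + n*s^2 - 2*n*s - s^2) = (n - 4*s)/(n^2 + 2*n*s + s^2)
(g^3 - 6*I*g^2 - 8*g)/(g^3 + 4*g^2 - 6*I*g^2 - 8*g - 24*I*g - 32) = g/(g + 4)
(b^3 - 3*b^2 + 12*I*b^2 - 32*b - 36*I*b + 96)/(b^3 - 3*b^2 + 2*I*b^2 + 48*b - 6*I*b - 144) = (b + 4*I)/(b - 6*I)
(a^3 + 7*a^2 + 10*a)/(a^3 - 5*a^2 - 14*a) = (a + 5)/(a - 7)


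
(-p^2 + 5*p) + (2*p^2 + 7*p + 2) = p^2 + 12*p + 2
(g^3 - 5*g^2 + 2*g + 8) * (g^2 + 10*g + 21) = g^5 + 5*g^4 - 27*g^3 - 77*g^2 + 122*g + 168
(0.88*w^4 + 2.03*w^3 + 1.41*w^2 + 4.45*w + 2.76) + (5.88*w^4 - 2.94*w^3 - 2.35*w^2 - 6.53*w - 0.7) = 6.76*w^4 - 0.91*w^3 - 0.94*w^2 - 2.08*w + 2.06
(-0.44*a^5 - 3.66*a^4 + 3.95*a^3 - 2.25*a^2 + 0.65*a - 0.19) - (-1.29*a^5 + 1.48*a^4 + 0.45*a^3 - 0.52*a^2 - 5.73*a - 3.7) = 0.85*a^5 - 5.14*a^4 + 3.5*a^3 - 1.73*a^2 + 6.38*a + 3.51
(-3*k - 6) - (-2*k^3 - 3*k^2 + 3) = 2*k^3 + 3*k^2 - 3*k - 9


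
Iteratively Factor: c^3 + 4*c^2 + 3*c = (c + 1)*(c^2 + 3*c) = c*(c + 1)*(c + 3)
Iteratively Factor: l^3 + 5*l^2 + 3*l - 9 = (l + 3)*(l^2 + 2*l - 3) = (l - 1)*(l + 3)*(l + 3)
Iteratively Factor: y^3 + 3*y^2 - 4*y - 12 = (y + 2)*(y^2 + y - 6) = (y - 2)*(y + 2)*(y + 3)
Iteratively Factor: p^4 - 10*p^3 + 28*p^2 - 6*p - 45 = (p - 5)*(p^3 - 5*p^2 + 3*p + 9) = (p - 5)*(p + 1)*(p^2 - 6*p + 9) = (p - 5)*(p - 3)*(p + 1)*(p - 3)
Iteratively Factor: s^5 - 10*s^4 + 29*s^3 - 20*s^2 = (s)*(s^4 - 10*s^3 + 29*s^2 - 20*s) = s^2*(s^3 - 10*s^2 + 29*s - 20) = s^2*(s - 1)*(s^2 - 9*s + 20) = s^2*(s - 5)*(s - 1)*(s - 4)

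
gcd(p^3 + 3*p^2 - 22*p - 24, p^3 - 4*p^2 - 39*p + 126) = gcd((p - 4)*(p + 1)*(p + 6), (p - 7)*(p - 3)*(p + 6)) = p + 6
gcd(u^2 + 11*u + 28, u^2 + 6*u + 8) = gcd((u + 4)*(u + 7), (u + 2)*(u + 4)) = u + 4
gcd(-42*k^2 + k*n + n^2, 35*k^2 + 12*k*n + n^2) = 7*k + n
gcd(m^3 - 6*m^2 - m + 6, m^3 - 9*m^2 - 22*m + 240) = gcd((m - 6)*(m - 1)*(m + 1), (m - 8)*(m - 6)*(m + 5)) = m - 6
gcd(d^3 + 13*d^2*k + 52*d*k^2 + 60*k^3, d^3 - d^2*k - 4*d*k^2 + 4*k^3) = d + 2*k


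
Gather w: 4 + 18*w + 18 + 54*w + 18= 72*w + 40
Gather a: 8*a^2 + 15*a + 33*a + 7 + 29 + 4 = 8*a^2 + 48*a + 40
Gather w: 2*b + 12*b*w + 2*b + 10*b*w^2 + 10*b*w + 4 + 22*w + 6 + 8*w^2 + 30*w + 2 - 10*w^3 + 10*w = 4*b - 10*w^3 + w^2*(10*b + 8) + w*(22*b + 62) + 12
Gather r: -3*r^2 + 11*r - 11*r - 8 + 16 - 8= -3*r^2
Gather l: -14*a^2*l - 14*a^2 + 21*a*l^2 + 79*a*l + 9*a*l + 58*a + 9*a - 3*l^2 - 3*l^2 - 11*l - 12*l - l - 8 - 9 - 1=-14*a^2 + 67*a + l^2*(21*a - 6) + l*(-14*a^2 + 88*a - 24) - 18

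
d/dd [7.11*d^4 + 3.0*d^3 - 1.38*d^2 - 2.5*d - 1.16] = 28.44*d^3 + 9.0*d^2 - 2.76*d - 2.5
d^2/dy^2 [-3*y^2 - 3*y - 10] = -6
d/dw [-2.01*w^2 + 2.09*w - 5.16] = 2.09 - 4.02*w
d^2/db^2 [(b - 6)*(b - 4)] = 2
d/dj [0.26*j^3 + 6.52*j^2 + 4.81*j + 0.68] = 0.78*j^2 + 13.04*j + 4.81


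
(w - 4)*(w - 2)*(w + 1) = w^3 - 5*w^2 + 2*w + 8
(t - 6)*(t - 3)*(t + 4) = t^3 - 5*t^2 - 18*t + 72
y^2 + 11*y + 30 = (y + 5)*(y + 6)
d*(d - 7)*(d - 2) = d^3 - 9*d^2 + 14*d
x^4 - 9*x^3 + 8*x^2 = x^2*(x - 8)*(x - 1)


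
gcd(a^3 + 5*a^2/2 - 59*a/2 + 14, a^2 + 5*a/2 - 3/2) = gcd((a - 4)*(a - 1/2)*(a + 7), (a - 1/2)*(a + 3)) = a - 1/2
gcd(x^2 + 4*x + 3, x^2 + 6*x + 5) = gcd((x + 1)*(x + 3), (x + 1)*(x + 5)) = x + 1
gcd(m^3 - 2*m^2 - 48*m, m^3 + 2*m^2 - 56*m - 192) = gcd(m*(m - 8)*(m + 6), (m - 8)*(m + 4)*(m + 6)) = m^2 - 2*m - 48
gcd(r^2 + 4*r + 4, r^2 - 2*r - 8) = r + 2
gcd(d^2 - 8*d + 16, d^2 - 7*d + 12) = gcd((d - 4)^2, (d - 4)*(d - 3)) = d - 4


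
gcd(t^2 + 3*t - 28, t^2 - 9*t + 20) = t - 4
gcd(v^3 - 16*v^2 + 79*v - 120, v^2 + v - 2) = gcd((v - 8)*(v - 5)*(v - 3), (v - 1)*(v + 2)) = 1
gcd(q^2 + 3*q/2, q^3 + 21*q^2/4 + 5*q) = q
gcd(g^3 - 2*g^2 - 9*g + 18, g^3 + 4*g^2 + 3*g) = g + 3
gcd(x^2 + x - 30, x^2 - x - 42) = x + 6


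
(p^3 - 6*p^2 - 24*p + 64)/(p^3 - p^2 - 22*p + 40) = (p^2 - 4*p - 32)/(p^2 + p - 20)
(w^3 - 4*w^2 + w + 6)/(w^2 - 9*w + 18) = (w^2 - w - 2)/(w - 6)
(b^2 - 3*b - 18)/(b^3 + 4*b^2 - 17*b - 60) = (b - 6)/(b^2 + b - 20)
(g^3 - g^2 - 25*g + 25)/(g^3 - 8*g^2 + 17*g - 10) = (g + 5)/(g - 2)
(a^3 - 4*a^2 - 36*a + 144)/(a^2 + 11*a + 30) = (a^2 - 10*a + 24)/(a + 5)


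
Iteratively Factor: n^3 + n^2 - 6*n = (n + 3)*(n^2 - 2*n) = (n - 2)*(n + 3)*(n)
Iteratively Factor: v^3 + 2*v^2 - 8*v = (v)*(v^2 + 2*v - 8) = v*(v - 2)*(v + 4)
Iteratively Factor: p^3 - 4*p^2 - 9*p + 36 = (p - 3)*(p^2 - p - 12) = (p - 4)*(p - 3)*(p + 3)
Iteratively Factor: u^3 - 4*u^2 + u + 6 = (u - 3)*(u^2 - u - 2) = (u - 3)*(u - 2)*(u + 1)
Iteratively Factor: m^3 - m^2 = (m)*(m^2 - m) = m*(m - 1)*(m)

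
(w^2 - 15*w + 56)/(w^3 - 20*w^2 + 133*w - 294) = (w - 8)/(w^2 - 13*w + 42)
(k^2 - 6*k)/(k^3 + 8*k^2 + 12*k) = (k - 6)/(k^2 + 8*k + 12)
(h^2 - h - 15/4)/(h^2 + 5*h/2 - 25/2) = (h + 3/2)/(h + 5)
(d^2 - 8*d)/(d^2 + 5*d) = (d - 8)/(d + 5)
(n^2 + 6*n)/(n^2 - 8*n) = (n + 6)/(n - 8)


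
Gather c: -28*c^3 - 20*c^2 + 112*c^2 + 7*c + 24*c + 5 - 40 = -28*c^3 + 92*c^2 + 31*c - 35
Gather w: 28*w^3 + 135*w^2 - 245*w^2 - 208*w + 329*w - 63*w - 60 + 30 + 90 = 28*w^3 - 110*w^2 + 58*w + 60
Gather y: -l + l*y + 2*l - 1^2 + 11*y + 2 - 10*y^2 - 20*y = l - 10*y^2 + y*(l - 9) + 1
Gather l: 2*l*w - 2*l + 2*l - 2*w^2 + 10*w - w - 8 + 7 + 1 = 2*l*w - 2*w^2 + 9*w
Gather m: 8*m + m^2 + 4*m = m^2 + 12*m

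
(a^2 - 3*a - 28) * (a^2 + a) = a^4 - 2*a^3 - 31*a^2 - 28*a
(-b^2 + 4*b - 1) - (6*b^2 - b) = -7*b^2 + 5*b - 1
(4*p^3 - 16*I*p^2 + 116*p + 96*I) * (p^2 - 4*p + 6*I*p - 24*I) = 4*p^5 - 16*p^4 + 8*I*p^4 + 212*p^3 - 32*I*p^3 - 848*p^2 + 792*I*p^2 - 576*p - 3168*I*p + 2304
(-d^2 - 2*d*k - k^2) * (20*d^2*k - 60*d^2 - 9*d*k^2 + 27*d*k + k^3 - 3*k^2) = -20*d^4*k + 60*d^4 - 31*d^3*k^2 + 93*d^3*k - 3*d^2*k^3 + 9*d^2*k^2 + 7*d*k^4 - 21*d*k^3 - k^5 + 3*k^4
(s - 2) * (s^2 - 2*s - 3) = s^3 - 4*s^2 + s + 6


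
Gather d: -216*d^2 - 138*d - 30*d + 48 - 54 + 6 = -216*d^2 - 168*d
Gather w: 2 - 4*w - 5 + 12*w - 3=8*w - 6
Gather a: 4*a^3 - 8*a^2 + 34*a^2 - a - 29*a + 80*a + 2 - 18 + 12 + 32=4*a^3 + 26*a^2 + 50*a + 28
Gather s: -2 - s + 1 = -s - 1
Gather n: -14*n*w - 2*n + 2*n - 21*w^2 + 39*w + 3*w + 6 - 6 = -14*n*w - 21*w^2 + 42*w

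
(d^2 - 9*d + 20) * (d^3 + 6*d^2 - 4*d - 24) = d^5 - 3*d^4 - 38*d^3 + 132*d^2 + 136*d - 480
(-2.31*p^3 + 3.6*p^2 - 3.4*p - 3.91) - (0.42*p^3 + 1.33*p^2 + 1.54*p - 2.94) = -2.73*p^3 + 2.27*p^2 - 4.94*p - 0.97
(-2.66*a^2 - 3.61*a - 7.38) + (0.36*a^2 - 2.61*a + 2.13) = -2.3*a^2 - 6.22*a - 5.25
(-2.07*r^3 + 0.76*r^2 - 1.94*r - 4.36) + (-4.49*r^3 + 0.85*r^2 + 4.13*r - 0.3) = -6.56*r^3 + 1.61*r^2 + 2.19*r - 4.66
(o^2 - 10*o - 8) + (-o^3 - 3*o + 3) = -o^3 + o^2 - 13*o - 5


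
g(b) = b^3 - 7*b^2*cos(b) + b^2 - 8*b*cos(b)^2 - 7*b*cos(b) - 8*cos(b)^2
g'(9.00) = 575.09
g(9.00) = 1317.60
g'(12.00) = -377.49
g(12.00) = 876.45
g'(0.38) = -8.18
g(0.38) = -12.73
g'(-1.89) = -15.38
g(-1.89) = 1.22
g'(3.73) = 59.32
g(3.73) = 142.36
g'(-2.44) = -39.66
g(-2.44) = 16.93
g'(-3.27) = -9.52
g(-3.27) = 45.12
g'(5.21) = -188.82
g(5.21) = 49.14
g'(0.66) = 2.37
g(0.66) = -13.62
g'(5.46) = -192.66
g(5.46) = 0.83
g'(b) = 7*b^2*sin(b) + 3*b^2 + 16*b*sin(b)*cos(b) + 7*b*sin(b) - 14*b*cos(b) + 2*b + 16*sin(b)*cos(b) - 8*cos(b)^2 - 7*cos(b)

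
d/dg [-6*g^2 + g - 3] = 1 - 12*g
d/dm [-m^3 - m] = -3*m^2 - 1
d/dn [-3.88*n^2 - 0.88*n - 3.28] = -7.76*n - 0.88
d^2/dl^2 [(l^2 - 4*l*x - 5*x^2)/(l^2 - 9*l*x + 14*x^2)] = 2*x*(5*l^3 - 57*l^2*x + 303*l*x^2 - 643*x^3)/(l^6 - 27*l^5*x + 285*l^4*x^2 - 1485*l^3*x^3 + 3990*l^2*x^4 - 5292*l*x^5 + 2744*x^6)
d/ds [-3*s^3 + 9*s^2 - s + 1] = -9*s^2 + 18*s - 1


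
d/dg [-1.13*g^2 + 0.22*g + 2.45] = 0.22 - 2.26*g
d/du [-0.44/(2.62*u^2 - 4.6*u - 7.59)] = (2.3056*u - 2.024)/(-2.62*u^2 + 4.6*u + 7.59)^2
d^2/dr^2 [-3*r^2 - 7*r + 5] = -6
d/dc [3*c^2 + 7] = 6*c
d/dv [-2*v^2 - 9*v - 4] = -4*v - 9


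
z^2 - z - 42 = (z - 7)*(z + 6)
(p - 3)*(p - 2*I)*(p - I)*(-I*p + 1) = -I*p^4 - 2*p^3 + 3*I*p^3 + 6*p^2 - I*p^2 - 2*p + 3*I*p + 6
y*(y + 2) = y^2 + 2*y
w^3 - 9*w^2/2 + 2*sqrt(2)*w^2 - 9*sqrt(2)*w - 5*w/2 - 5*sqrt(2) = (w - 5)*(w + 1/2)*(w + 2*sqrt(2))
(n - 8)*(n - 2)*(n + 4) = n^3 - 6*n^2 - 24*n + 64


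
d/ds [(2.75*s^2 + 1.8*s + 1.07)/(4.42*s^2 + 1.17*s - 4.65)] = (-4.7385*s^2 - 35.0338*s - 9.6219)/(19.5364*s^4 + 10.3428*s^3 - 39.7371*s^2 - 10.881*s + 21.6225)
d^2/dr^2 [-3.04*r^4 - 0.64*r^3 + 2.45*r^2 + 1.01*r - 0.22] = -36.48*r^2 - 3.84*r + 4.9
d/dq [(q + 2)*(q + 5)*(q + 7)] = 3*q^2 + 28*q + 59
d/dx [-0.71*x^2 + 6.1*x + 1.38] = 6.1 - 1.42*x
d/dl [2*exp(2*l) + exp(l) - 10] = (4*exp(l) + 1)*exp(l)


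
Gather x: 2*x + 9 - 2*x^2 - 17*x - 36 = -2*x^2 - 15*x - 27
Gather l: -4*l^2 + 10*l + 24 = -4*l^2 + 10*l + 24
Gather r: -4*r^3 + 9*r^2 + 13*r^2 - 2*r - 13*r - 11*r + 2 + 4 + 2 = -4*r^3 + 22*r^2 - 26*r + 8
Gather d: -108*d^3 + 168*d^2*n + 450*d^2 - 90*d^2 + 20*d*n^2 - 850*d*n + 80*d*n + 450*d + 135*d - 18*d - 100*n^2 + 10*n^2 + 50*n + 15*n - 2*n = -108*d^3 + d^2*(168*n + 360) + d*(20*n^2 - 770*n + 567) - 90*n^2 + 63*n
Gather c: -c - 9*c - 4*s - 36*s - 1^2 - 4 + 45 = -10*c - 40*s + 40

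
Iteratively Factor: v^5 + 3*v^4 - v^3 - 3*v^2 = (v + 3)*(v^4 - v^2) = (v - 1)*(v + 3)*(v^3 + v^2) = (v - 1)*(v + 1)*(v + 3)*(v^2) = v*(v - 1)*(v + 1)*(v + 3)*(v)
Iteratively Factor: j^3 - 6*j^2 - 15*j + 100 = (j + 4)*(j^2 - 10*j + 25) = (j - 5)*(j + 4)*(j - 5)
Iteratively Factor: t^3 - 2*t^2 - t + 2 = (t - 2)*(t^2 - 1) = (t - 2)*(t + 1)*(t - 1)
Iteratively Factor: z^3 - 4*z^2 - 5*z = (z)*(z^2 - 4*z - 5) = z*(z + 1)*(z - 5)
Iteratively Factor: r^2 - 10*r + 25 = (r - 5)*(r - 5)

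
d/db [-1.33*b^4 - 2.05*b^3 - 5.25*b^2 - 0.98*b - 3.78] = -5.32*b^3 - 6.15*b^2 - 10.5*b - 0.98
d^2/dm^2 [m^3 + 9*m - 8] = 6*m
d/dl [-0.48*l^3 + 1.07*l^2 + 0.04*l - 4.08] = -1.44*l^2 + 2.14*l + 0.04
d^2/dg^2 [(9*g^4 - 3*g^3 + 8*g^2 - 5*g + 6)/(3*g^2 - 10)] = 2*(81*g^6 - 810*g^4 - 135*g^3 + 6282*g^2 - 1350*g + 980)/(27*g^6 - 270*g^4 + 900*g^2 - 1000)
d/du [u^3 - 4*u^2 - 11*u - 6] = 3*u^2 - 8*u - 11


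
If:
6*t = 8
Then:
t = 4/3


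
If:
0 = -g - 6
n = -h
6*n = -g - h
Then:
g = -6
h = -6/5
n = 6/5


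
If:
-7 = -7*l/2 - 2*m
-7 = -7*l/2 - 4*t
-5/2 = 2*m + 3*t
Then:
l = 118/49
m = -5/7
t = -5/14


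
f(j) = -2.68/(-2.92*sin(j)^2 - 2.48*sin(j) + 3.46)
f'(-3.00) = 0.31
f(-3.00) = -0.71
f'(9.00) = 3.16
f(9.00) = -1.38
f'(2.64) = 4.90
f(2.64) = -1.68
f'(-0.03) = -0.49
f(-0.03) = -0.76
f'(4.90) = 0.17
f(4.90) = -0.87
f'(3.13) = 0.58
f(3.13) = -0.78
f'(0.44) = -3.43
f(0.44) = -1.43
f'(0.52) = -5.51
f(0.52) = -1.78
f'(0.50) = -4.85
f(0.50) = -1.68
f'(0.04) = -0.65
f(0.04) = -0.80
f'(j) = -2.68*(5.84*sin(j)*cos(j) + 2.48*cos(j))/(-2.92*sin(j)^2 - 2.48*sin(j) + 3.46)^2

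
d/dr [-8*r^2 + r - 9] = 1 - 16*r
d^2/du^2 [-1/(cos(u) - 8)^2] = 2*(8*cos(u) + cos(2*u) - 2)/(cos(u) - 8)^4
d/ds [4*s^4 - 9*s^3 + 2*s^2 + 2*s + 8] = 16*s^3 - 27*s^2 + 4*s + 2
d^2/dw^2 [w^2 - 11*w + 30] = 2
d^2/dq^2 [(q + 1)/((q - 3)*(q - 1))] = 2*(q^3 + 3*q^2 - 21*q + 25)/(q^6 - 12*q^5 + 57*q^4 - 136*q^3 + 171*q^2 - 108*q + 27)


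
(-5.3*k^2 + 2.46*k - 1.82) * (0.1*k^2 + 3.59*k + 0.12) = -0.53*k^4 - 18.781*k^3 + 8.0134*k^2 - 6.2386*k - 0.2184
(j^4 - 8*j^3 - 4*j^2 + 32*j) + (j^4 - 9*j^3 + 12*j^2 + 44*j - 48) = 2*j^4 - 17*j^3 + 8*j^2 + 76*j - 48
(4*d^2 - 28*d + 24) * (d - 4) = 4*d^3 - 44*d^2 + 136*d - 96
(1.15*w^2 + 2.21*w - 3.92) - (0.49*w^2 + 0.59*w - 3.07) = 0.66*w^2 + 1.62*w - 0.85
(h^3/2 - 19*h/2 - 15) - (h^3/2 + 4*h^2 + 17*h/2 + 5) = -4*h^2 - 18*h - 20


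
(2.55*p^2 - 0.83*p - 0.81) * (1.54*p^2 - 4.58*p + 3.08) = 3.927*p^4 - 12.9572*p^3 + 10.408*p^2 + 1.1534*p - 2.4948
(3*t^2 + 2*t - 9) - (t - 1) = 3*t^2 + t - 8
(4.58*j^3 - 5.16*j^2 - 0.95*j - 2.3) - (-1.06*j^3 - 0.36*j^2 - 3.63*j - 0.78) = 5.64*j^3 - 4.8*j^2 + 2.68*j - 1.52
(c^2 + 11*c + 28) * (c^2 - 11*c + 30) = c^4 - 63*c^2 + 22*c + 840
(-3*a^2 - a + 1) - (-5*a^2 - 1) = 2*a^2 - a + 2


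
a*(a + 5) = a^2 + 5*a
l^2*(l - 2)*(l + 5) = l^4 + 3*l^3 - 10*l^2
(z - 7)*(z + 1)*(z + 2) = z^3 - 4*z^2 - 19*z - 14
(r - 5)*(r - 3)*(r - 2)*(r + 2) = r^4 - 8*r^3 + 11*r^2 + 32*r - 60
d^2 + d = d*(d + 1)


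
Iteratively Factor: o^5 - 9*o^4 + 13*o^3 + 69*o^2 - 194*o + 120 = (o - 4)*(o^4 - 5*o^3 - 7*o^2 + 41*o - 30) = (o - 5)*(o - 4)*(o^3 - 7*o + 6) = (o - 5)*(o - 4)*(o - 1)*(o^2 + o - 6) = (o - 5)*(o - 4)*(o - 2)*(o - 1)*(o + 3)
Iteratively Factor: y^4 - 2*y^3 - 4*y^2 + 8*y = (y)*(y^3 - 2*y^2 - 4*y + 8) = y*(y - 2)*(y^2 - 4) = y*(y - 2)^2*(y + 2)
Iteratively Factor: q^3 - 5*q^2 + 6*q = (q - 2)*(q^2 - 3*q) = q*(q - 2)*(q - 3)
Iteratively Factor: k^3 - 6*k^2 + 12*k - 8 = (k - 2)*(k^2 - 4*k + 4) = (k - 2)^2*(k - 2)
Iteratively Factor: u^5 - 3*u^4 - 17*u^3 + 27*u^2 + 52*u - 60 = (u - 5)*(u^4 + 2*u^3 - 7*u^2 - 8*u + 12) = (u - 5)*(u + 3)*(u^3 - u^2 - 4*u + 4) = (u - 5)*(u - 2)*(u + 3)*(u^2 + u - 2) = (u - 5)*(u - 2)*(u - 1)*(u + 3)*(u + 2)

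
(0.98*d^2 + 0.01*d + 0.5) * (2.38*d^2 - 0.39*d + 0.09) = 2.3324*d^4 - 0.3584*d^3 + 1.2743*d^2 - 0.1941*d + 0.045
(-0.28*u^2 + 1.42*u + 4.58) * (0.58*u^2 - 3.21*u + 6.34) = -0.1624*u^4 + 1.7224*u^3 - 3.677*u^2 - 5.699*u + 29.0372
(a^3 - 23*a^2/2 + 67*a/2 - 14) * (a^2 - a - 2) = a^5 - 25*a^4/2 + 43*a^3 - 49*a^2/2 - 53*a + 28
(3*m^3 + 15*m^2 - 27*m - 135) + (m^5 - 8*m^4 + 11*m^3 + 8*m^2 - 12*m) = m^5 - 8*m^4 + 14*m^3 + 23*m^2 - 39*m - 135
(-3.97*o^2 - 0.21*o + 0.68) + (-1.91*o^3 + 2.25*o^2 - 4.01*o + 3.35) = -1.91*o^3 - 1.72*o^2 - 4.22*o + 4.03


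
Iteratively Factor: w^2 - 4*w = (w - 4)*(w)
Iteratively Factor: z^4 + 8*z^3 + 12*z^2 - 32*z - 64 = (z + 4)*(z^3 + 4*z^2 - 4*z - 16) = (z + 4)^2*(z^2 - 4) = (z - 2)*(z + 4)^2*(z + 2)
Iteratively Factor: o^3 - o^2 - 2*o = (o)*(o^2 - o - 2) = o*(o + 1)*(o - 2)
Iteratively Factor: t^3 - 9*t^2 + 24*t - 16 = (t - 4)*(t^2 - 5*t + 4) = (t - 4)*(t - 1)*(t - 4)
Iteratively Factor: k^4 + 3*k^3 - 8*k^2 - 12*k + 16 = (k + 4)*(k^3 - k^2 - 4*k + 4) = (k - 1)*(k + 4)*(k^2 - 4) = (k - 2)*(k - 1)*(k + 4)*(k + 2)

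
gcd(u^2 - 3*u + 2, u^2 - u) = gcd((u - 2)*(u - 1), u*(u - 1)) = u - 1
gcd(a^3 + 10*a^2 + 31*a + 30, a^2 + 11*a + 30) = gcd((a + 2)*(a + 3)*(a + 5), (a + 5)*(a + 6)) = a + 5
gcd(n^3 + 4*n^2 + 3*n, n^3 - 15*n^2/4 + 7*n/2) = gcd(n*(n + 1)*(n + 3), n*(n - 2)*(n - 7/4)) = n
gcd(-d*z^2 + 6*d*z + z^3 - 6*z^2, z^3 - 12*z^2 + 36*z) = z^2 - 6*z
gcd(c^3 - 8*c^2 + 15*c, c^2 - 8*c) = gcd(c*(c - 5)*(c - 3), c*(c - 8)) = c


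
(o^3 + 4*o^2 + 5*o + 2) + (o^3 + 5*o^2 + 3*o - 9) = 2*o^3 + 9*o^2 + 8*o - 7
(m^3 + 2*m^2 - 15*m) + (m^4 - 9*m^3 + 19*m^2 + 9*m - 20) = m^4 - 8*m^3 + 21*m^2 - 6*m - 20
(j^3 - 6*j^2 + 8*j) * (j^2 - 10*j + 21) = j^5 - 16*j^4 + 89*j^3 - 206*j^2 + 168*j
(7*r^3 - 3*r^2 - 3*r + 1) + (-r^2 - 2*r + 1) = 7*r^3 - 4*r^2 - 5*r + 2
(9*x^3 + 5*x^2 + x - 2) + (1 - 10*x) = 9*x^3 + 5*x^2 - 9*x - 1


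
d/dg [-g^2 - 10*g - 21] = -2*g - 10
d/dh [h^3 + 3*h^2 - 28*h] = 3*h^2 + 6*h - 28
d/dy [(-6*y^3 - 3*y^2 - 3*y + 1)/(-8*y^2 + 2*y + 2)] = (24*y^4 - 12*y^3 - 33*y^2 + 2*y - 4)/(2*(16*y^4 - 8*y^3 - 7*y^2 + 2*y + 1))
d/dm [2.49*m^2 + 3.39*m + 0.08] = 4.98*m + 3.39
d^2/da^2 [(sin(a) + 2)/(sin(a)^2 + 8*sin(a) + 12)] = (6*sin(a) + cos(a)^2 + 1)/(sin(a) + 6)^3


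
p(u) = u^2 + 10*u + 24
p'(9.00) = 28.00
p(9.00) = 195.00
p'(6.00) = 22.00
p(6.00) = 120.00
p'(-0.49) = 9.02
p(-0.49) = 19.34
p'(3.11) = 16.22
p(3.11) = 64.77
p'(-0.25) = 9.50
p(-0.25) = 21.56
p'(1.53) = 13.06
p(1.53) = 41.64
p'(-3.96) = 2.08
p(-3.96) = 0.08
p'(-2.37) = 5.26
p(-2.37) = 5.92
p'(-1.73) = 6.54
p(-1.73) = 9.69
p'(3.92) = 17.84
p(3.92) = 78.57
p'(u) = 2*u + 10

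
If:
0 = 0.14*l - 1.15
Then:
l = 8.21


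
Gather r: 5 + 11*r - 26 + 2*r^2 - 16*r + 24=2*r^2 - 5*r + 3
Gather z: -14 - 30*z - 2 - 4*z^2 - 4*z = -4*z^2 - 34*z - 16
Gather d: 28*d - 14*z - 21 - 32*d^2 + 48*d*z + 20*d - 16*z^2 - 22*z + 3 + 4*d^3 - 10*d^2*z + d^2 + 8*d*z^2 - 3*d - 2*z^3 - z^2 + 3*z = 4*d^3 + d^2*(-10*z - 31) + d*(8*z^2 + 48*z + 45) - 2*z^3 - 17*z^2 - 33*z - 18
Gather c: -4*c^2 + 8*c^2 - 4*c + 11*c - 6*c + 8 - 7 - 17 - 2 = 4*c^2 + c - 18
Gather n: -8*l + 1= 1 - 8*l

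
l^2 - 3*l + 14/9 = (l - 7/3)*(l - 2/3)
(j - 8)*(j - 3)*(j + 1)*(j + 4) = j^4 - 6*j^3 - 27*j^2 + 76*j + 96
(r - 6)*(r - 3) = r^2 - 9*r + 18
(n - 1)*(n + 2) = n^2 + n - 2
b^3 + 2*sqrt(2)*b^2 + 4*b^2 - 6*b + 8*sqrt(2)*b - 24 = (b + 4)*(b - sqrt(2))*(b + 3*sqrt(2))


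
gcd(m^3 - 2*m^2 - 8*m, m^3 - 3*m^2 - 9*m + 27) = 1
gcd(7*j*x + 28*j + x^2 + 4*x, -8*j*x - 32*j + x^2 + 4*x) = x + 4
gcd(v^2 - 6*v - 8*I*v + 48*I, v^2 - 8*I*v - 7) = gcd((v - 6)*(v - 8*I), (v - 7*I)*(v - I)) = 1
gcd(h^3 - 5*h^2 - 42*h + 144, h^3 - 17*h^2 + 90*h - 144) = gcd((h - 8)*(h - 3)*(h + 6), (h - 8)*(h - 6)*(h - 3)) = h^2 - 11*h + 24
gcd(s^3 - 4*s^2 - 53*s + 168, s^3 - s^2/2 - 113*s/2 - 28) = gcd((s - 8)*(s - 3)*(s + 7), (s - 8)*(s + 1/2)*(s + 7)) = s^2 - s - 56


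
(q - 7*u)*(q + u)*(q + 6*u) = q^3 - 43*q*u^2 - 42*u^3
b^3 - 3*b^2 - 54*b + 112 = (b - 8)*(b - 2)*(b + 7)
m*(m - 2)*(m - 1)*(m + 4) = m^4 + m^3 - 10*m^2 + 8*m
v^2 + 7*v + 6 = (v + 1)*(v + 6)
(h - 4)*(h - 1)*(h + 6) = h^3 + h^2 - 26*h + 24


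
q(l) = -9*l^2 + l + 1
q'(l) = 1 - 18*l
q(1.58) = -19.89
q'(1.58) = -27.44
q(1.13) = -9.36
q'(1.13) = -19.34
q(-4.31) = -170.49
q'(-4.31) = 78.58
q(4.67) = -190.61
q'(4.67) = -83.06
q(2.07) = -35.49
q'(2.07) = -36.26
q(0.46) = -0.44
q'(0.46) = -7.28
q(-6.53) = -389.30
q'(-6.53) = 118.54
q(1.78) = -25.74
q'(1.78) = -31.04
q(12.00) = -1283.00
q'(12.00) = -215.00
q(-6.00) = -329.00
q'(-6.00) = 109.00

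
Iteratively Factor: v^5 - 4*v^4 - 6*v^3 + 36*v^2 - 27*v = (v - 1)*(v^4 - 3*v^3 - 9*v^2 + 27*v) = (v - 1)*(v + 3)*(v^3 - 6*v^2 + 9*v) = (v - 3)*(v - 1)*(v + 3)*(v^2 - 3*v) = v*(v - 3)*(v - 1)*(v + 3)*(v - 3)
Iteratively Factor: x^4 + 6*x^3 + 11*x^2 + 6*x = (x + 2)*(x^3 + 4*x^2 + 3*x) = x*(x + 2)*(x^2 + 4*x + 3) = x*(x + 2)*(x + 3)*(x + 1)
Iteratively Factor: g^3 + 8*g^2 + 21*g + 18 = (g + 2)*(g^2 + 6*g + 9) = (g + 2)*(g + 3)*(g + 3)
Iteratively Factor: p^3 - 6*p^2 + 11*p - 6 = (p - 1)*(p^2 - 5*p + 6) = (p - 2)*(p - 1)*(p - 3)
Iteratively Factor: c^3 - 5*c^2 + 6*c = (c)*(c^2 - 5*c + 6) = c*(c - 3)*(c - 2)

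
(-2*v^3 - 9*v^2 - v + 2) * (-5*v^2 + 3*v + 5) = 10*v^5 + 39*v^4 - 32*v^3 - 58*v^2 + v + 10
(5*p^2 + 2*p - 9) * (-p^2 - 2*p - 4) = -5*p^4 - 12*p^3 - 15*p^2 + 10*p + 36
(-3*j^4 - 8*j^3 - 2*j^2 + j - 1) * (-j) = 3*j^5 + 8*j^4 + 2*j^3 - j^2 + j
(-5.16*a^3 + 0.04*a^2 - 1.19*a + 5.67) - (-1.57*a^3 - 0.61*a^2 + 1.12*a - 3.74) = -3.59*a^3 + 0.65*a^2 - 2.31*a + 9.41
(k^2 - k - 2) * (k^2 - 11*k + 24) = k^4 - 12*k^3 + 33*k^2 - 2*k - 48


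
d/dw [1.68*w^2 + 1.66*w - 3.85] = 3.36*w + 1.66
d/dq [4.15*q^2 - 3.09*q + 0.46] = 8.3*q - 3.09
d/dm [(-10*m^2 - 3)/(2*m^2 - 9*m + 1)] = (90*m^2 - 8*m - 27)/(4*m^4 - 36*m^3 + 85*m^2 - 18*m + 1)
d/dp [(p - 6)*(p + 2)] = 2*p - 4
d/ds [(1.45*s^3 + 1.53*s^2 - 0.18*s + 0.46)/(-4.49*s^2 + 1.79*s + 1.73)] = (-6.5105*s^4 + 5.191*s^3 + 9.456*s^2 + 9.4246*s - 1.1348)/(20.1601*s^4 - 16.0742*s^3 - 12.3313*s^2 + 6.1934*s + 2.9929)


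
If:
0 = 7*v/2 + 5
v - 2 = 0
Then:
No Solution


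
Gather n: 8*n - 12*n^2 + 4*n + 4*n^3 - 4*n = 4*n^3 - 12*n^2 + 8*n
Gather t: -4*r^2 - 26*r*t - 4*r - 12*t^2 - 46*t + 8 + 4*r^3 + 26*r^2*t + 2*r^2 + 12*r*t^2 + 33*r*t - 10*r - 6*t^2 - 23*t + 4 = 4*r^3 - 2*r^2 - 14*r + t^2*(12*r - 18) + t*(26*r^2 + 7*r - 69) + 12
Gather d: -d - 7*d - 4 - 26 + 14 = -8*d - 16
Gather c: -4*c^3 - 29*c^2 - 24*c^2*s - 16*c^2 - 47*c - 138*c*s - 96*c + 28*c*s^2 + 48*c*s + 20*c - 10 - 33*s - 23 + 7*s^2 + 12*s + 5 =-4*c^3 + c^2*(-24*s - 45) + c*(28*s^2 - 90*s - 123) + 7*s^2 - 21*s - 28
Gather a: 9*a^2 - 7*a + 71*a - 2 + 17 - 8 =9*a^2 + 64*a + 7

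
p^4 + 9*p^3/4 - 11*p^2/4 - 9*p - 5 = (p - 2)*(p + 1)*(p + 5/4)*(p + 2)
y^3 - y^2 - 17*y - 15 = (y - 5)*(y + 1)*(y + 3)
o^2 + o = o*(o + 1)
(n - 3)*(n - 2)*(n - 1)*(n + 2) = n^4 - 4*n^3 - n^2 + 16*n - 12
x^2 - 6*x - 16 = (x - 8)*(x + 2)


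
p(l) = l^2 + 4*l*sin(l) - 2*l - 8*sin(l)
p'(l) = 4*l*cos(l) + 2*l + 4*sin(l) - 8*cos(l) - 2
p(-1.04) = 13.65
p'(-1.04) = -13.69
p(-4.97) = 7.68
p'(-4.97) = -15.18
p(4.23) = 1.53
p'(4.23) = -1.22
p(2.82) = 3.35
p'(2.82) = 1.79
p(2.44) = 2.21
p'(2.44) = 4.12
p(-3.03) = 17.48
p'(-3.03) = 11.49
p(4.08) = 1.78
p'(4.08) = -1.98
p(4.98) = 3.34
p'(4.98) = 7.25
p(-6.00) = 39.06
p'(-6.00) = -43.61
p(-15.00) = 299.22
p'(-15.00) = 17.06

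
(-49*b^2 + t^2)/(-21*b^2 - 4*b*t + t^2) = (7*b + t)/(3*b + t)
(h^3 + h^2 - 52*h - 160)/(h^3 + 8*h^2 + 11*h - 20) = (h - 8)/(h - 1)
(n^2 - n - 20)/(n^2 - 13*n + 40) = (n + 4)/(n - 8)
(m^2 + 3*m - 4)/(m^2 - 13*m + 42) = (m^2 + 3*m - 4)/(m^2 - 13*m + 42)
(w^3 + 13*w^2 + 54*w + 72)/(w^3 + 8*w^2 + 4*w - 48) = (w + 3)/(w - 2)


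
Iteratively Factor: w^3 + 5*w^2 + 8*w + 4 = (w + 2)*(w^2 + 3*w + 2) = (w + 2)^2*(w + 1)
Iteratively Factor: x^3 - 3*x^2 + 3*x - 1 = (x - 1)*(x^2 - 2*x + 1) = (x - 1)^2*(x - 1)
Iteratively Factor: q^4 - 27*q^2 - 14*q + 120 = (q + 4)*(q^3 - 4*q^2 - 11*q + 30) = (q - 2)*(q + 4)*(q^2 - 2*q - 15) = (q - 2)*(q + 3)*(q + 4)*(q - 5)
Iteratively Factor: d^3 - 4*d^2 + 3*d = (d - 3)*(d^2 - d) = (d - 3)*(d - 1)*(d)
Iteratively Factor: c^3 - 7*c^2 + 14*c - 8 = (c - 2)*(c^2 - 5*c + 4) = (c - 4)*(c - 2)*(c - 1)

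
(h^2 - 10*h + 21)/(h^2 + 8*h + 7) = (h^2 - 10*h + 21)/(h^2 + 8*h + 7)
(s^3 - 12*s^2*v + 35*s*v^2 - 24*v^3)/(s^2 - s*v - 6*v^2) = (s^2 - 9*s*v + 8*v^2)/(s + 2*v)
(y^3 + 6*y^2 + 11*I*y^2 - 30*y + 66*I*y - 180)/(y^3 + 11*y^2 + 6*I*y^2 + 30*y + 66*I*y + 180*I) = (y + 5*I)/(y + 5)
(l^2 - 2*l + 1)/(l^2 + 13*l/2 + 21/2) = 2*(l^2 - 2*l + 1)/(2*l^2 + 13*l + 21)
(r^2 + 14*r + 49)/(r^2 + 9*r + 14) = (r + 7)/(r + 2)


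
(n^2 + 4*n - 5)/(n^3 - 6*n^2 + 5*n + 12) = (n^2 + 4*n - 5)/(n^3 - 6*n^2 + 5*n + 12)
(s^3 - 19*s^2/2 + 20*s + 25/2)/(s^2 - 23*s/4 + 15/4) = 2*(2*s^2 - 9*s - 5)/(4*s - 3)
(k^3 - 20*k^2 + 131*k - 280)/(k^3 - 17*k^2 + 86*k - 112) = (k - 5)/(k - 2)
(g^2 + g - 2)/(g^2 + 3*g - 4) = (g + 2)/(g + 4)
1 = 1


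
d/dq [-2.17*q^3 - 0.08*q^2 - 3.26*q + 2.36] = -6.51*q^2 - 0.16*q - 3.26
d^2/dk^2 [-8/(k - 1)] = -16/(k - 1)^3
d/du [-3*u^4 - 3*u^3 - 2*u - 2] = -12*u^3 - 9*u^2 - 2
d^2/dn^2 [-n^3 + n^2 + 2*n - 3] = 2 - 6*n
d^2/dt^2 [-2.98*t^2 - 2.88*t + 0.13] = -5.96000000000000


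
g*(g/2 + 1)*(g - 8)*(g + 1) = g^4/2 - 5*g^3/2 - 11*g^2 - 8*g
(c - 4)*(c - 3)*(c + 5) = c^3 - 2*c^2 - 23*c + 60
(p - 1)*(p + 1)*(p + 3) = p^3 + 3*p^2 - p - 3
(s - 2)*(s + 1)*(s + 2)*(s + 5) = s^4 + 6*s^3 + s^2 - 24*s - 20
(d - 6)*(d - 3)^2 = d^3 - 12*d^2 + 45*d - 54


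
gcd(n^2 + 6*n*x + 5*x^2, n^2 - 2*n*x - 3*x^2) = n + x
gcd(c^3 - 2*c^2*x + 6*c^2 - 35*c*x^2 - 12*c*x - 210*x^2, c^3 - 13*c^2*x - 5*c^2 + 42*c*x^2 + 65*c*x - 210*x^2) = -c + 7*x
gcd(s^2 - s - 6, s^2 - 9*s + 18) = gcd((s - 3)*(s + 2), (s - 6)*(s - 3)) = s - 3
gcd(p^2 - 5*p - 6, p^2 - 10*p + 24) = p - 6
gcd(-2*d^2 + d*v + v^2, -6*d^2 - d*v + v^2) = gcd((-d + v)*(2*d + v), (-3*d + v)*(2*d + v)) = 2*d + v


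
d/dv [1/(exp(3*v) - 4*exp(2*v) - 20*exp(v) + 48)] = (-3*exp(2*v) + 8*exp(v) + 20)*exp(v)/(exp(3*v) - 4*exp(2*v) - 20*exp(v) + 48)^2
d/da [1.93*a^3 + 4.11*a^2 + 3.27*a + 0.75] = 5.79*a^2 + 8.22*a + 3.27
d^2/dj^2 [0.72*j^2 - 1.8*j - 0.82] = 1.44000000000000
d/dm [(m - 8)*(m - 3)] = 2*m - 11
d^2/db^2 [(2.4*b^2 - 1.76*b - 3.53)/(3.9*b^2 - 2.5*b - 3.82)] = (-6.7392000000001*b^3 - 107.6166*b^2 + 49.18212*b - 45.64536)/(59.319*b^6 - 114.075*b^5 - 101.1816*b^4 + 207.845*b^3 + 99.10608*b^2 - 109.443*b - 55.742968)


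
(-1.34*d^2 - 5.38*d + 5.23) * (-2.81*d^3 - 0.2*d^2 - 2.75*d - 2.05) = 3.7654*d^5 + 15.3858*d^4 - 9.9353*d^3 + 16.496*d^2 - 3.3535*d - 10.7215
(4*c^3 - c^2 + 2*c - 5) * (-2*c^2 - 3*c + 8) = -8*c^5 - 10*c^4 + 31*c^3 - 4*c^2 + 31*c - 40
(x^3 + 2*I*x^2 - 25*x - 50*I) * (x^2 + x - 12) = x^5 + x^4 + 2*I*x^4 - 37*x^3 + 2*I*x^3 - 25*x^2 - 74*I*x^2 + 300*x - 50*I*x + 600*I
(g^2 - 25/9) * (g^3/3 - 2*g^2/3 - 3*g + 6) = g^5/3 - 2*g^4/3 - 106*g^3/27 + 212*g^2/27 + 25*g/3 - 50/3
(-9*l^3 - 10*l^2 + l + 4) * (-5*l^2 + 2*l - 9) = 45*l^5 + 32*l^4 + 56*l^3 + 72*l^2 - l - 36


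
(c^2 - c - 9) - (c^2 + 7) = -c - 16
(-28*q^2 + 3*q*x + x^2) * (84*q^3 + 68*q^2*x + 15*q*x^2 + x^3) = -2352*q^5 - 1652*q^4*x - 132*q^3*x^2 + 85*q^2*x^3 + 18*q*x^4 + x^5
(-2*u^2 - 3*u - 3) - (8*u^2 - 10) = -10*u^2 - 3*u + 7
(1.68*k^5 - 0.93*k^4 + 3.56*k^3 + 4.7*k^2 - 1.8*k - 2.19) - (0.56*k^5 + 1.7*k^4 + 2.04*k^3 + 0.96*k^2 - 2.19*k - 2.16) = 1.12*k^5 - 2.63*k^4 + 1.52*k^3 + 3.74*k^2 + 0.39*k - 0.0299999999999998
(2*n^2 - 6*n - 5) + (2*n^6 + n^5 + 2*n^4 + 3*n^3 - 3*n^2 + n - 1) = 2*n^6 + n^5 + 2*n^4 + 3*n^3 - n^2 - 5*n - 6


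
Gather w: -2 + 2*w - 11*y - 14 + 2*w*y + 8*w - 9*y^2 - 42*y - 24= w*(2*y + 10) - 9*y^2 - 53*y - 40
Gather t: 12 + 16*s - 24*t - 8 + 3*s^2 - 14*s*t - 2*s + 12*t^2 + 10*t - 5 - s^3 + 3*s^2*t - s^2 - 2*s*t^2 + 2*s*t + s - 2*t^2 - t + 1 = -s^3 + 2*s^2 + 15*s + t^2*(10 - 2*s) + t*(3*s^2 - 12*s - 15)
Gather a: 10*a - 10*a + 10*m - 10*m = 0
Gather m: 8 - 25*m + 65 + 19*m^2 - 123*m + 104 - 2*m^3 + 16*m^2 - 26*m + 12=-2*m^3 + 35*m^2 - 174*m + 189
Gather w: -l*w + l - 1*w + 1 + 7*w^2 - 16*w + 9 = l + 7*w^2 + w*(-l - 17) + 10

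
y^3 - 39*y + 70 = (y - 5)*(y - 2)*(y + 7)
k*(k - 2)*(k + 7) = k^3 + 5*k^2 - 14*k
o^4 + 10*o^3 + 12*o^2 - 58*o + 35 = (o - 1)^2*(o + 5)*(o + 7)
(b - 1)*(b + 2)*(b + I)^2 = b^4 + b^3 + 2*I*b^3 - 3*b^2 + 2*I*b^2 - b - 4*I*b + 2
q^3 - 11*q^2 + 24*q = q*(q - 8)*(q - 3)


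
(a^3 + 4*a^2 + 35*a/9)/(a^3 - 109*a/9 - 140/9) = a/(a - 4)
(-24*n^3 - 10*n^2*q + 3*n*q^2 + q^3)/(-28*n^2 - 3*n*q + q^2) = (-6*n^2 - n*q + q^2)/(-7*n + q)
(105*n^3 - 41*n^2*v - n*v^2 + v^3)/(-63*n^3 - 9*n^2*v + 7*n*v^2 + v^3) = (-5*n + v)/(3*n + v)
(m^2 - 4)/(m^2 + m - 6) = (m + 2)/(m + 3)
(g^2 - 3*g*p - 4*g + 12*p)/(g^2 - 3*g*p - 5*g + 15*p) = (g - 4)/(g - 5)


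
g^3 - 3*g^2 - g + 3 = (g - 3)*(g - 1)*(g + 1)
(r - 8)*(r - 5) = r^2 - 13*r + 40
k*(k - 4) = k^2 - 4*k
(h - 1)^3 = h^3 - 3*h^2 + 3*h - 1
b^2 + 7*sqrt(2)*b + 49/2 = (b + 7*sqrt(2)/2)^2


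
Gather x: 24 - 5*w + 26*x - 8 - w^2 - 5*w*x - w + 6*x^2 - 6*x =-w^2 - 6*w + 6*x^2 + x*(20 - 5*w) + 16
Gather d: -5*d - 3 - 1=-5*d - 4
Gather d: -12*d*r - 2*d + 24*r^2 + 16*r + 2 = d*(-12*r - 2) + 24*r^2 + 16*r + 2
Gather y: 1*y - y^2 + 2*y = -y^2 + 3*y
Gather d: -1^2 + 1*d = d - 1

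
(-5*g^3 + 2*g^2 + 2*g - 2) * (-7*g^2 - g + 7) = 35*g^5 - 9*g^4 - 51*g^3 + 26*g^2 + 16*g - 14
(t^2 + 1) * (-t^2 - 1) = -t^4 - 2*t^2 - 1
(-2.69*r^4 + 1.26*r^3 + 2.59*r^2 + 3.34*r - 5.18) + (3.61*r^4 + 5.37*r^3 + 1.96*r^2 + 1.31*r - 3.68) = 0.92*r^4 + 6.63*r^3 + 4.55*r^2 + 4.65*r - 8.86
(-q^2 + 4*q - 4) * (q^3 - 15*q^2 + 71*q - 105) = -q^5 + 19*q^4 - 135*q^3 + 449*q^2 - 704*q + 420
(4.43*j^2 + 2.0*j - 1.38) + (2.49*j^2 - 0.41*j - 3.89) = 6.92*j^2 + 1.59*j - 5.27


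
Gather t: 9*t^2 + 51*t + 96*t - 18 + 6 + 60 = 9*t^2 + 147*t + 48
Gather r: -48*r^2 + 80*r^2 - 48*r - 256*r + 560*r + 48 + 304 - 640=32*r^2 + 256*r - 288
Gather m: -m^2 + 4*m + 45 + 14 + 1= -m^2 + 4*m + 60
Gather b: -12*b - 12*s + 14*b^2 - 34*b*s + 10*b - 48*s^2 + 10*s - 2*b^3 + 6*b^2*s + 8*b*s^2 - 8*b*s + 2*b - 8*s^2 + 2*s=-2*b^3 + b^2*(6*s + 14) + b*(8*s^2 - 42*s) - 56*s^2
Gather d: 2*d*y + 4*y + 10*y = 2*d*y + 14*y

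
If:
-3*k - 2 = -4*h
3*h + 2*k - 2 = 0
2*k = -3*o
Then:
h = 10/17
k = 2/17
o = -4/51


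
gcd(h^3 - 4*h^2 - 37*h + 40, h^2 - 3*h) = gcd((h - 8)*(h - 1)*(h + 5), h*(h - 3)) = 1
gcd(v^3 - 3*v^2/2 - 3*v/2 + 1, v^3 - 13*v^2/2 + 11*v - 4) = v^2 - 5*v/2 + 1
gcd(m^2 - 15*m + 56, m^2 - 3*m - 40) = m - 8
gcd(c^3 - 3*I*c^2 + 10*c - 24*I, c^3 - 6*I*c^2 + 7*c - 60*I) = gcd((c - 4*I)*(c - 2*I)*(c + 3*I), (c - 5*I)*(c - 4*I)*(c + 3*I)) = c^2 - I*c + 12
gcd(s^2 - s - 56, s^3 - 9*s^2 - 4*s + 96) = s - 8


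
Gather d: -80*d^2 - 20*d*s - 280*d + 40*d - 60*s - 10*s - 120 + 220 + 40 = -80*d^2 + d*(-20*s - 240) - 70*s + 140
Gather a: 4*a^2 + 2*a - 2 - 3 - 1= 4*a^2 + 2*a - 6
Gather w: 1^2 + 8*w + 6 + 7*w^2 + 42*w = 7*w^2 + 50*w + 7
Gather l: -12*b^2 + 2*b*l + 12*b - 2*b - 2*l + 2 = -12*b^2 + 10*b + l*(2*b - 2) + 2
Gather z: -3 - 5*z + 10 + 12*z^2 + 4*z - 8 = 12*z^2 - z - 1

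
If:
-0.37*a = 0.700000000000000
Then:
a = -1.89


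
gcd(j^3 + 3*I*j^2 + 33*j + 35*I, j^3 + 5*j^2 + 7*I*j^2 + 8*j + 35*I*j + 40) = 1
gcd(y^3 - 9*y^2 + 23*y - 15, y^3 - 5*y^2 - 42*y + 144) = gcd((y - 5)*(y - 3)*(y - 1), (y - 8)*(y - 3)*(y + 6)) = y - 3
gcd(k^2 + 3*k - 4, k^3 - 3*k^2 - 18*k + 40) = k + 4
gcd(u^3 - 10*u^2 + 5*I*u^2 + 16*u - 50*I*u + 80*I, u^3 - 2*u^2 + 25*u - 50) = u^2 + u*(-2 + 5*I) - 10*I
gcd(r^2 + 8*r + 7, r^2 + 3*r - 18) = 1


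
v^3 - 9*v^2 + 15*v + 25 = (v - 5)^2*(v + 1)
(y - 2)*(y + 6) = y^2 + 4*y - 12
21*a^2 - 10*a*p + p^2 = (-7*a + p)*(-3*a + p)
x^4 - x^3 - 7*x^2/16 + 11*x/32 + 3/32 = (x - 1)*(x - 3/4)*(x + 1/4)*(x + 1/2)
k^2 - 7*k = k*(k - 7)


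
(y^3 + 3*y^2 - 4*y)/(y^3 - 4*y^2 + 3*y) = (y + 4)/(y - 3)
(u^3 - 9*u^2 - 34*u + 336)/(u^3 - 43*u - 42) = (u - 8)/(u + 1)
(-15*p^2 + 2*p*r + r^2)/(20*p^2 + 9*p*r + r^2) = (-3*p + r)/(4*p + r)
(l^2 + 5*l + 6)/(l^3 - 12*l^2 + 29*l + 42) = (l^2 + 5*l + 6)/(l^3 - 12*l^2 + 29*l + 42)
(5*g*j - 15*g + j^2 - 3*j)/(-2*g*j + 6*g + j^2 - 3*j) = (-5*g - j)/(2*g - j)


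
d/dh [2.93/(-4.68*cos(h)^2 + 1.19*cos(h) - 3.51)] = (3.4867 - 27.4248*cos(h))*sin(h)/(4.68*cos(h)^2 - 1.19*cos(h) + 3.51)^2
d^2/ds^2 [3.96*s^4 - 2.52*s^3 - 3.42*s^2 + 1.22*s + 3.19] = 47.52*s^2 - 15.12*s - 6.84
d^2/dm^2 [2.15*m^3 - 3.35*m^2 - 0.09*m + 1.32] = 12.9*m - 6.7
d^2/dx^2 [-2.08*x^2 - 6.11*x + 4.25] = -4.16000000000000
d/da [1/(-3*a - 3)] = 1/(3*(a + 1)^2)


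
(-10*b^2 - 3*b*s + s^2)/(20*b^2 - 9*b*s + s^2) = (2*b + s)/(-4*b + s)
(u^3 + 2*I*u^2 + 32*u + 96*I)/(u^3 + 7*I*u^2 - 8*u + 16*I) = (u - 6*I)/(u - I)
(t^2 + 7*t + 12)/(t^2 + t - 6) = (t + 4)/(t - 2)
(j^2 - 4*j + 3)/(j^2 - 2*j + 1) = (j - 3)/(j - 1)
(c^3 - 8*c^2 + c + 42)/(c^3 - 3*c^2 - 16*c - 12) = (c^2 - 10*c + 21)/(c^2 - 5*c - 6)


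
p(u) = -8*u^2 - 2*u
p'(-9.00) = 142.00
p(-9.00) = -630.00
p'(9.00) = -146.00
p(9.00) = -666.00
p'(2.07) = -35.12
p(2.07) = -38.42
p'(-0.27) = 2.32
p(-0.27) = -0.04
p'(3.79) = -62.64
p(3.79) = -122.49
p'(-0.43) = 4.88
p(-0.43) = -0.62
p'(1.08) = -19.28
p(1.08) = -11.49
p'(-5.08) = 79.28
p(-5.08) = -196.29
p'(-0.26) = 2.16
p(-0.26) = -0.02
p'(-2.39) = 36.24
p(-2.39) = -40.92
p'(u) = -16*u - 2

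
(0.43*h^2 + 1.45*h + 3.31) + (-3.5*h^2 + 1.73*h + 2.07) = -3.07*h^2 + 3.18*h + 5.38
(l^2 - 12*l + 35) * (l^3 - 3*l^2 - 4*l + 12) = l^5 - 15*l^4 + 67*l^3 - 45*l^2 - 284*l + 420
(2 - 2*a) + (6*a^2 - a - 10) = 6*a^2 - 3*a - 8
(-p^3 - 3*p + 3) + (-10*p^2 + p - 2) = -p^3 - 10*p^2 - 2*p + 1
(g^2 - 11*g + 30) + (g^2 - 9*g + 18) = 2*g^2 - 20*g + 48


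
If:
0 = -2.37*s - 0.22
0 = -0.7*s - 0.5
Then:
No Solution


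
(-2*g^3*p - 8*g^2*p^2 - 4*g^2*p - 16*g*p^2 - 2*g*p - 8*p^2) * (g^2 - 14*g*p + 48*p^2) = -2*g^5*p + 20*g^4*p^2 - 4*g^4*p + 16*g^3*p^3 + 40*g^3*p^2 - 2*g^3*p - 384*g^2*p^4 + 32*g^2*p^3 + 20*g^2*p^2 - 768*g*p^4 + 16*g*p^3 - 384*p^4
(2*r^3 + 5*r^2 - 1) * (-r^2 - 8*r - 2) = -2*r^5 - 21*r^4 - 44*r^3 - 9*r^2 + 8*r + 2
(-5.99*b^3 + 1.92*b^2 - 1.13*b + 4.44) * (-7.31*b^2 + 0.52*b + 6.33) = 43.7869*b^5 - 17.15*b^4 - 28.658*b^3 - 20.8904*b^2 - 4.8441*b + 28.1052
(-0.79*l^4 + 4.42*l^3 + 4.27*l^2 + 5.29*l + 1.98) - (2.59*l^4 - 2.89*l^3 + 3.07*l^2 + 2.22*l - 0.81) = -3.38*l^4 + 7.31*l^3 + 1.2*l^2 + 3.07*l + 2.79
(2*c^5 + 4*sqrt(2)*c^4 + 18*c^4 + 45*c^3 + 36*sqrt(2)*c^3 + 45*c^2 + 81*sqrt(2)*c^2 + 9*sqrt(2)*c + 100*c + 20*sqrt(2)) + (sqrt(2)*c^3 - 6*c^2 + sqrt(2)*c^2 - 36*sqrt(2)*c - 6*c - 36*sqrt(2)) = 2*c^5 + 4*sqrt(2)*c^4 + 18*c^4 + 45*c^3 + 37*sqrt(2)*c^3 + 39*c^2 + 82*sqrt(2)*c^2 - 27*sqrt(2)*c + 94*c - 16*sqrt(2)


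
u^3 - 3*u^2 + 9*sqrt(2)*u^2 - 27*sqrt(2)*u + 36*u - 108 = (u - 3)*(u + 3*sqrt(2))*(u + 6*sqrt(2))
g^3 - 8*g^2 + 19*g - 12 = (g - 4)*(g - 3)*(g - 1)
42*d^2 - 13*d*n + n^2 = (-7*d + n)*(-6*d + n)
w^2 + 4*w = w*(w + 4)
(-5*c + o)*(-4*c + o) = 20*c^2 - 9*c*o + o^2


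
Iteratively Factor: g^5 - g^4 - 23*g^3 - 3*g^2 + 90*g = (g - 5)*(g^4 + 4*g^3 - 3*g^2 - 18*g) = (g - 5)*(g + 3)*(g^3 + g^2 - 6*g) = (g - 5)*(g + 3)^2*(g^2 - 2*g) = g*(g - 5)*(g + 3)^2*(g - 2)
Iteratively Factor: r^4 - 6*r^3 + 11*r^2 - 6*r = (r - 3)*(r^3 - 3*r^2 + 2*r) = r*(r - 3)*(r^2 - 3*r + 2) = r*(r - 3)*(r - 1)*(r - 2)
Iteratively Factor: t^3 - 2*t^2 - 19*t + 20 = (t + 4)*(t^2 - 6*t + 5) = (t - 5)*(t + 4)*(t - 1)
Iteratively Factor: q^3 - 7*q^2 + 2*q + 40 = (q - 5)*(q^2 - 2*q - 8) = (q - 5)*(q - 4)*(q + 2)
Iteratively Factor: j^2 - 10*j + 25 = (j - 5)*(j - 5)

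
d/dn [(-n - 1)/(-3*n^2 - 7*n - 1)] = (3*n^2 + 7*n - (n + 1)*(6*n + 7) + 1)/(3*n^2 + 7*n + 1)^2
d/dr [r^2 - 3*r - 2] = 2*r - 3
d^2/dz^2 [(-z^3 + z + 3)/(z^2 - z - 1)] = 2*(-z^3 + 6*z^2 - 9*z + 5)/(z^6 - 3*z^5 + 5*z^3 - 3*z - 1)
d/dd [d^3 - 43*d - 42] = 3*d^2 - 43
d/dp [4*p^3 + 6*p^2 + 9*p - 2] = 12*p^2 + 12*p + 9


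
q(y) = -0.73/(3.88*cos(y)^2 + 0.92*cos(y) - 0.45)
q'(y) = -0.73*(7.76*sin(y)*cos(y) + 0.92*sin(y))/(3.88*cos(y)^2 + 0.92*cos(y) - 0.45)^2 = -(5.6648*cos(y) + 0.6716)*sin(y)/(3.88*cos(y)^2 + 0.92*cos(y) - 0.45)^2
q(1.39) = 4.59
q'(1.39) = -65.67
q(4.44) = 1.75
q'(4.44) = -4.73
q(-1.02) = -0.67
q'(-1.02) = 2.59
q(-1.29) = -7.09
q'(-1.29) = 203.32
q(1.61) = 1.52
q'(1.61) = -1.95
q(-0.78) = -0.34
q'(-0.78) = 0.71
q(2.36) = -0.86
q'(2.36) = 3.25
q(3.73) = -0.50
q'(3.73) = -1.04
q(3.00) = -0.30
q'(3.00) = 0.12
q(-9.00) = -0.38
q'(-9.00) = -0.50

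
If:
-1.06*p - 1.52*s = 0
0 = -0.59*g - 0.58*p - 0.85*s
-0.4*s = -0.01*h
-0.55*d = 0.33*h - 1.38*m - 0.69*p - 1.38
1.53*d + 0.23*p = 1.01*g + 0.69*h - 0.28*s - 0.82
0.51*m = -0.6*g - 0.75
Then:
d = -0.80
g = 0.00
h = -0.59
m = -1.47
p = 0.02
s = -0.01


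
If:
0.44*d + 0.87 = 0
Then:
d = -1.98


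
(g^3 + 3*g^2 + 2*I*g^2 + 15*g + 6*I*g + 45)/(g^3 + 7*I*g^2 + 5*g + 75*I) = (g + 3)/(g + 5*I)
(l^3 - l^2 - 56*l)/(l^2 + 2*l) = (l^2 - l - 56)/(l + 2)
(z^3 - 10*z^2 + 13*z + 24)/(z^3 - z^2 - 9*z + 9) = (z^2 - 7*z - 8)/(z^2 + 2*z - 3)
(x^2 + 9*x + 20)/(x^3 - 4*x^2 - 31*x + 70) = (x + 4)/(x^2 - 9*x + 14)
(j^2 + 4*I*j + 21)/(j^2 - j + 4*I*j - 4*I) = (j^2 + 4*I*j + 21)/(j^2 - j + 4*I*j - 4*I)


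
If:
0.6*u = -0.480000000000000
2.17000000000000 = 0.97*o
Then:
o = 2.24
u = -0.80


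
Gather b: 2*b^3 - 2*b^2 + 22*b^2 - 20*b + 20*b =2*b^3 + 20*b^2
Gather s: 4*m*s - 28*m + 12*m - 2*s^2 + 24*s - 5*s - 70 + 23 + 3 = -16*m - 2*s^2 + s*(4*m + 19) - 44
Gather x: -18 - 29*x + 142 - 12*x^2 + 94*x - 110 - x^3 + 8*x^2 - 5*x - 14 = -x^3 - 4*x^2 + 60*x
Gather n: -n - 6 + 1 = -n - 5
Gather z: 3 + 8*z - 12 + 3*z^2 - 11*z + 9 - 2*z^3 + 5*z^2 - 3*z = -2*z^3 + 8*z^2 - 6*z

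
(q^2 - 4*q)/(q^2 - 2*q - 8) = q/(q + 2)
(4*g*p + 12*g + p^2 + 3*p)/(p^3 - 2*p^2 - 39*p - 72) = (4*g + p)/(p^2 - 5*p - 24)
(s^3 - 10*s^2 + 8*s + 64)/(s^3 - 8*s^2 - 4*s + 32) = (s - 4)/(s - 2)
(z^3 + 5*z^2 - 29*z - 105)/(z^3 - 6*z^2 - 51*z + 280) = (z + 3)/(z - 8)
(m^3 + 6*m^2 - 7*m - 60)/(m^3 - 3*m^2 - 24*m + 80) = (m^2 + m - 12)/(m^2 - 8*m + 16)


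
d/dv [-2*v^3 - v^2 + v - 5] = -6*v^2 - 2*v + 1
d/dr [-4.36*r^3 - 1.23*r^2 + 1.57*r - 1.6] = -13.08*r^2 - 2.46*r + 1.57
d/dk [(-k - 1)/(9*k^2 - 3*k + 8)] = (9*k^2 + 18*k - 11)/(81*k^4 - 54*k^3 + 153*k^2 - 48*k + 64)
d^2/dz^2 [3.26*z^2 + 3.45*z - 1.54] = 6.52000000000000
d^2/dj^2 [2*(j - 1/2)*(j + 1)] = 4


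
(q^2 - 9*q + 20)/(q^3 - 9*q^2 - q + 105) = (q - 4)/(q^2 - 4*q - 21)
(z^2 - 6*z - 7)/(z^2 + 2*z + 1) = (z - 7)/(z + 1)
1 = 1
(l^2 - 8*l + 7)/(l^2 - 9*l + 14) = (l - 1)/(l - 2)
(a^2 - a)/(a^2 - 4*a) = (a - 1)/(a - 4)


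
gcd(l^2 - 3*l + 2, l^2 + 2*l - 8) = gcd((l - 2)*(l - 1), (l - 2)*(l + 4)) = l - 2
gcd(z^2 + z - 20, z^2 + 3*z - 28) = z - 4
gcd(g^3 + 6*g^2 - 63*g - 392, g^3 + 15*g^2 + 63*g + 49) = g^2 + 14*g + 49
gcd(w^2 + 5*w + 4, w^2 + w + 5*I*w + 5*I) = w + 1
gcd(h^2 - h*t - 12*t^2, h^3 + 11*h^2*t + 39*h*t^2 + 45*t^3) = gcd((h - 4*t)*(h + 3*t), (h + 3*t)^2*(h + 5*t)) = h + 3*t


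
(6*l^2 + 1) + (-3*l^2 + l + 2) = 3*l^2 + l + 3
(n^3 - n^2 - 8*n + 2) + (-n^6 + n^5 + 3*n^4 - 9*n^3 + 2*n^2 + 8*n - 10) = -n^6 + n^5 + 3*n^4 - 8*n^3 + n^2 - 8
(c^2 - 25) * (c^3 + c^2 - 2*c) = c^5 + c^4 - 27*c^3 - 25*c^2 + 50*c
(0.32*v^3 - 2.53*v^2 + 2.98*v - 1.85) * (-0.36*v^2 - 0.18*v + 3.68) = -0.1152*v^5 + 0.8532*v^4 + 0.5602*v^3 - 9.1808*v^2 + 11.2994*v - 6.808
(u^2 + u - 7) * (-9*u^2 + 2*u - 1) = -9*u^4 - 7*u^3 + 64*u^2 - 15*u + 7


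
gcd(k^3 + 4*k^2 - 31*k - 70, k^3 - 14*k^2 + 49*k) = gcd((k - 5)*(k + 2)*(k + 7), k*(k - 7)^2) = 1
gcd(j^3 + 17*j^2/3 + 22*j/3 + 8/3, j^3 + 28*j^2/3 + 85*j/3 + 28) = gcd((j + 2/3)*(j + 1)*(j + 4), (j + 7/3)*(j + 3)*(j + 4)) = j + 4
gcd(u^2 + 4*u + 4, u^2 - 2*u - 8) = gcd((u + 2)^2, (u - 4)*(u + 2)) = u + 2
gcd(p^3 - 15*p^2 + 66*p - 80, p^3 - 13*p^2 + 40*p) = p^2 - 13*p + 40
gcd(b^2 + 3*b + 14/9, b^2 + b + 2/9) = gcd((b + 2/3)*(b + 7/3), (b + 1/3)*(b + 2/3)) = b + 2/3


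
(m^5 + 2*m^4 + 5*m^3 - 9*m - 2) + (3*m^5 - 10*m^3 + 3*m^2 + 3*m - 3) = 4*m^5 + 2*m^4 - 5*m^3 + 3*m^2 - 6*m - 5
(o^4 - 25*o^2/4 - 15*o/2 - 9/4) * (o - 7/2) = o^5 - 7*o^4/2 - 25*o^3/4 + 115*o^2/8 + 24*o + 63/8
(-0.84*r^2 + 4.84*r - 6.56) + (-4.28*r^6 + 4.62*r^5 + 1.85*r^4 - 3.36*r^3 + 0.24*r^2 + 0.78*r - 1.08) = -4.28*r^6 + 4.62*r^5 + 1.85*r^4 - 3.36*r^3 - 0.6*r^2 + 5.62*r - 7.64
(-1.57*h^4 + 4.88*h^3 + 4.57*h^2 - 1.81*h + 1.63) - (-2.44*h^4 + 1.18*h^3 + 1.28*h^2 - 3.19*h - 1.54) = 0.87*h^4 + 3.7*h^3 + 3.29*h^2 + 1.38*h + 3.17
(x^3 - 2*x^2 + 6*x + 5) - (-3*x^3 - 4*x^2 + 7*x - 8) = 4*x^3 + 2*x^2 - x + 13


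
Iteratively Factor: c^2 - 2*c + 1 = (c - 1)*(c - 1)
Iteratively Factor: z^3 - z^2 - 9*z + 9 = (z - 3)*(z^2 + 2*z - 3) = (z - 3)*(z - 1)*(z + 3)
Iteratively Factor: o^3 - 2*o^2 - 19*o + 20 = (o - 1)*(o^2 - o - 20) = (o - 1)*(o + 4)*(o - 5)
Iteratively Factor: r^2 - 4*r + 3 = (r - 3)*(r - 1)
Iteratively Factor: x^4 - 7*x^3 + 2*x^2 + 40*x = (x - 5)*(x^3 - 2*x^2 - 8*x) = (x - 5)*(x + 2)*(x^2 - 4*x) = (x - 5)*(x - 4)*(x + 2)*(x)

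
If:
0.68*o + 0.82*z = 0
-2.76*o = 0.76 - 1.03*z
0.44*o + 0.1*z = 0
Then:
No Solution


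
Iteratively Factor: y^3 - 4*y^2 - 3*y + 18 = (y - 3)*(y^2 - y - 6) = (y - 3)^2*(y + 2)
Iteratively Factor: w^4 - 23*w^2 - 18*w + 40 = (w - 1)*(w^3 + w^2 - 22*w - 40) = (w - 1)*(w + 2)*(w^2 - w - 20) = (w - 1)*(w + 2)*(w + 4)*(w - 5)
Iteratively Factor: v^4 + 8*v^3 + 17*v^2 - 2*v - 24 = (v + 3)*(v^3 + 5*v^2 + 2*v - 8) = (v - 1)*(v + 3)*(v^2 + 6*v + 8) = (v - 1)*(v + 2)*(v + 3)*(v + 4)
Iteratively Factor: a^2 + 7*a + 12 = (a + 3)*(a + 4)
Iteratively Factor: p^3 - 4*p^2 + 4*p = (p)*(p^2 - 4*p + 4) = p*(p - 2)*(p - 2)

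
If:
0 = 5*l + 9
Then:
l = -9/5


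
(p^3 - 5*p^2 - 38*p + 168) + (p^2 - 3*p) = p^3 - 4*p^2 - 41*p + 168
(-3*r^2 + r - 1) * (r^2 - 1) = -3*r^4 + r^3 + 2*r^2 - r + 1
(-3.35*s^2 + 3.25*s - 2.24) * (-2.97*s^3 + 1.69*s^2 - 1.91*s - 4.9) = 9.9495*s^5 - 15.314*s^4 + 18.5438*s^3 + 6.4219*s^2 - 11.6466*s + 10.976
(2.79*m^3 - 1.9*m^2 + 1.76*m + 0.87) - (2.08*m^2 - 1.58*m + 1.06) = 2.79*m^3 - 3.98*m^2 + 3.34*m - 0.19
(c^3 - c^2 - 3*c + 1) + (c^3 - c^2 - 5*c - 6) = 2*c^3 - 2*c^2 - 8*c - 5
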